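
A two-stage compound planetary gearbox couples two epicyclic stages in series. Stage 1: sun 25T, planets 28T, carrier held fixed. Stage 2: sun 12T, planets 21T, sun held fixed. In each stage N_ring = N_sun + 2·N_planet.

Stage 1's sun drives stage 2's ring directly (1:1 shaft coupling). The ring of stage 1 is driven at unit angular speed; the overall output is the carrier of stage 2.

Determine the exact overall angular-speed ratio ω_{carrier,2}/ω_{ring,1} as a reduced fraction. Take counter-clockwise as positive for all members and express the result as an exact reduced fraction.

-729/275

Stage 1: N_ring = 25 + 2·28 = 81
Stage 1: 25(ω_s−ω_c) = −81(ω_r−ω_c),  ω_c=0, ω_r=1
Stage 1: ω_s = 0 − (81/25)(1−0) = -81/25
  ⇒ ω_s¹/ω_r¹ = -81/25
Stage 2: N_ring = 12 + 2·21 = 54
Stage 2: 12(ω_s−ω_c) = −54(ω_r−ω_c),  ω_s=0, ω_r=1
Stage 2: 12(0−ω_c) = −54(1−ω_c)  ⇒  66ω_c = 54  ⇒  ω_c = 9/11
  ⇒ ω_c²/ω_r² = 9/11
Coupling ω_r² = ω_s¹ ⇒ overall = -81/25 × 9/11 = -729/275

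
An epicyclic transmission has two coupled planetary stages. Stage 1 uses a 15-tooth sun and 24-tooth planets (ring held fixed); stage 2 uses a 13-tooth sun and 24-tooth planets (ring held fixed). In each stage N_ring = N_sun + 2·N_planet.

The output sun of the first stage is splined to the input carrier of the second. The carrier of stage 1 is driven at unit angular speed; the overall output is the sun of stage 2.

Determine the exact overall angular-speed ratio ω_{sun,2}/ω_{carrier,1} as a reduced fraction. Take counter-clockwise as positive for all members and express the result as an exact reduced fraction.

148/5

Stage 1: N_ring = 15 + 2·24 = 63
Stage 1: 15(ω_s−ω_c) = −63(ω_r−ω_c),  ω_r=0, ω_c=1
Stage 1: ω_s = 1 − (63/15)(0−1) = 26/5
  ⇒ ω_s¹/ω_c¹ = 26/5
Stage 2: N_ring = 13 + 2·24 = 61
Stage 2: 13(ω_s−ω_c) = −61(ω_r−ω_c),  ω_r=0, ω_c=1
Stage 2: ω_s = 1 − (61/13)(0−1) = 74/13
  ⇒ ω_s²/ω_c² = 74/13
Coupling ω_c² = ω_s¹ ⇒ overall = 26/5 × 74/13 = 148/5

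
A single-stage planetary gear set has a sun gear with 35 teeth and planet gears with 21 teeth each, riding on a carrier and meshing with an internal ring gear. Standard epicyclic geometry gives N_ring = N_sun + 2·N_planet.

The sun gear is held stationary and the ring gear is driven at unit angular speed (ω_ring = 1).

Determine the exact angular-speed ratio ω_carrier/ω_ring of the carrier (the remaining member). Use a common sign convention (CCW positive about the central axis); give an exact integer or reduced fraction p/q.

N_ring = 35 + 2·21 = 77
35(ω_s−ω_c) = −77(ω_r−ω_c),  ω_s=0, ω_r=1
35(0−ω_c) = −77(1−ω_c)  ⇒  112ω_c = 77  ⇒  ω_c = 11/16
ω_c/ω_r = 11/16

11/16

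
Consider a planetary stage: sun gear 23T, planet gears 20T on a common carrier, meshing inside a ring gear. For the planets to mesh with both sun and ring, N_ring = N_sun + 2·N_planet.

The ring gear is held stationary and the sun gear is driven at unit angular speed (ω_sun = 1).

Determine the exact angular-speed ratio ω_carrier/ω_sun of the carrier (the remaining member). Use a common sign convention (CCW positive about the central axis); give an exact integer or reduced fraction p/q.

N_ring = 23 + 2·20 = 63
23(ω_s−ω_c) = −63(ω_r−ω_c),  ω_r=0, ω_s=1
23(1−ω_c) = −63(0−ω_c)  ⇒  86ω_c = 23  ⇒  ω_c = 23/86
ω_c/ω_s = 23/86

23/86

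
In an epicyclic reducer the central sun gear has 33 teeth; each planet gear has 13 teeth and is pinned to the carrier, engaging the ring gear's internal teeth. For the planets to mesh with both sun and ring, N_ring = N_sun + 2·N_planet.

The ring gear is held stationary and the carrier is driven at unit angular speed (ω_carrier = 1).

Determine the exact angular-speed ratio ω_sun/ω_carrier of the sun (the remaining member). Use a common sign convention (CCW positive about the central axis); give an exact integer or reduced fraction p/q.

N_ring = 33 + 2·13 = 59
33(ω_s−ω_c) = −59(ω_r−ω_c),  ω_r=0, ω_c=1
ω_s = 1 − (59/33)(0−1) = 92/33
ω_s/ω_c = 92/33

92/33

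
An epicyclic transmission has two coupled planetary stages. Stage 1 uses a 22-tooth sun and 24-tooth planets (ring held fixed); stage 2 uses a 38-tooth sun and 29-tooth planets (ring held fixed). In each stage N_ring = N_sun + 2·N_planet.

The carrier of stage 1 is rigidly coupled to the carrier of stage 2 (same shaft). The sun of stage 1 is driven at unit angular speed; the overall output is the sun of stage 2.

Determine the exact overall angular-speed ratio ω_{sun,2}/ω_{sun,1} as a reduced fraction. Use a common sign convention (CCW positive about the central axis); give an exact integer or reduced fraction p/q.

737/874

Stage 1: N_ring = 22 + 2·24 = 70
Stage 1: 22(ω_s−ω_c) = −70(ω_r−ω_c),  ω_r=0, ω_s=1
Stage 1: 22(1−ω_c) = −70(0−ω_c)  ⇒  92ω_c = 22  ⇒  ω_c = 11/46
  ⇒ ω_c¹/ω_s¹ = 11/46
Stage 2: N_ring = 38 + 2·29 = 96
Stage 2: 38(ω_s−ω_c) = −96(ω_r−ω_c),  ω_r=0, ω_c=1
Stage 2: ω_s = 1 − (96/38)(0−1) = 67/19
  ⇒ ω_s²/ω_c² = 67/19
Coupling ω_c² = ω_c¹ ⇒ overall = 11/46 × 67/19 = 737/874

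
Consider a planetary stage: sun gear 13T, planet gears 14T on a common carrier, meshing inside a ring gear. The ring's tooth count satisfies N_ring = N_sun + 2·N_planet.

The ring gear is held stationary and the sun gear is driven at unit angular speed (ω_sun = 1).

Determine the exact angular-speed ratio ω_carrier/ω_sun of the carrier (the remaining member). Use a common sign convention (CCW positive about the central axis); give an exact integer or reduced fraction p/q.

N_ring = 13 + 2·14 = 41
13(ω_s−ω_c) = −41(ω_r−ω_c),  ω_r=0, ω_s=1
13(1−ω_c) = −41(0−ω_c)  ⇒  54ω_c = 13  ⇒  ω_c = 13/54
ω_c/ω_s = 13/54

13/54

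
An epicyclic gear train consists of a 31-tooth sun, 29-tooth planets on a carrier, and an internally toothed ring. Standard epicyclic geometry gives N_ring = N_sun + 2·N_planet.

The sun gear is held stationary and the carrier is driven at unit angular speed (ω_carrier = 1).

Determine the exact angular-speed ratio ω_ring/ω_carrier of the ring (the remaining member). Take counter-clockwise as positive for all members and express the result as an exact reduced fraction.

120/89

N_ring = 31 + 2·29 = 89
31(ω_s−ω_c) = −89(ω_r−ω_c),  ω_s=0, ω_c=1
ω_r = 1 − (31/89)(0−1) = 120/89
ω_r/ω_c = 120/89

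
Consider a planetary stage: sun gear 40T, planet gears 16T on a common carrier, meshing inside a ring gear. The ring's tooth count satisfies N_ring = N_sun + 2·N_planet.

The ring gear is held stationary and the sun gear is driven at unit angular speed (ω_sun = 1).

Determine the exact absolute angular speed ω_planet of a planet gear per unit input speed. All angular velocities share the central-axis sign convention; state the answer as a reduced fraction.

N_ring = 40 + 2·16 = 72
40(ω_s−ω_c) = −72(ω_r−ω_c),  ω_r=0, ω_s=1
40(1−ω_c) = −72(0−ω_c)  ⇒  112ω_c = 40  ⇒  ω_c = 5/14
sun–planet: 40·(1−5/14) = −16·(ω_p−ω_c)  ⇒  ω_p−ω_c = −(40/16)·(9/14) = -45/28
ω_p = 5/14 − 45/28 = -5/4

-5/4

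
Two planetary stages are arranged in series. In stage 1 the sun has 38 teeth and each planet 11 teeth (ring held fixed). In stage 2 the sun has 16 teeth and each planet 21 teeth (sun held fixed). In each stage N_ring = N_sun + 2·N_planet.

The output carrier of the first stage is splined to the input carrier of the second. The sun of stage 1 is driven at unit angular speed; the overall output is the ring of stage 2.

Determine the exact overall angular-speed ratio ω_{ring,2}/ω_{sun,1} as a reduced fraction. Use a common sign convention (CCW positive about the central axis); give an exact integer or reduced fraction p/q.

Stage 1: N_ring = 38 + 2·11 = 60
Stage 1: 38(ω_s−ω_c) = −60(ω_r−ω_c),  ω_r=0, ω_s=1
Stage 1: 38(1−ω_c) = −60(0−ω_c)  ⇒  98ω_c = 38  ⇒  ω_c = 19/49
  ⇒ ω_c¹/ω_s¹ = 19/49
Stage 2: N_ring = 16 + 2·21 = 58
Stage 2: 16(ω_s−ω_c) = −58(ω_r−ω_c),  ω_s=0, ω_c=1
Stage 2: ω_r = 1 − (16/58)(0−1) = 37/29
  ⇒ ω_r²/ω_c² = 37/29
Coupling ω_c² = ω_c¹ ⇒ overall = 19/49 × 37/29 = 703/1421

703/1421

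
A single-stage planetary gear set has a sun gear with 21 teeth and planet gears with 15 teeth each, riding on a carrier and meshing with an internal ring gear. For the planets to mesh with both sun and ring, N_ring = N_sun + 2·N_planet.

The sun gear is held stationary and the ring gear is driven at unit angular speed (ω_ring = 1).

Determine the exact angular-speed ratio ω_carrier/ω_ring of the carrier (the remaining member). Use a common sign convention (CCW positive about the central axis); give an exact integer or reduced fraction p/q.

N_ring = 21 + 2·15 = 51
21(ω_s−ω_c) = −51(ω_r−ω_c),  ω_s=0, ω_r=1
21(0−ω_c) = −51(1−ω_c)  ⇒  72ω_c = 51  ⇒  ω_c = 17/24
ω_c/ω_r = 17/24

17/24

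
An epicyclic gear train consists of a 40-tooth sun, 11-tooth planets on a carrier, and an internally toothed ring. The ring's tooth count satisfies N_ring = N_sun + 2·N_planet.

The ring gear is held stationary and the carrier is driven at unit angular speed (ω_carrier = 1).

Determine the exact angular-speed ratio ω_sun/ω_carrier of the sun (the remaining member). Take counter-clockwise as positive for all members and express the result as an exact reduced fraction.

51/20

N_ring = 40 + 2·11 = 62
40(ω_s−ω_c) = −62(ω_r−ω_c),  ω_r=0, ω_c=1
ω_s = 1 − (62/40)(0−1) = 51/20
ω_s/ω_c = 51/20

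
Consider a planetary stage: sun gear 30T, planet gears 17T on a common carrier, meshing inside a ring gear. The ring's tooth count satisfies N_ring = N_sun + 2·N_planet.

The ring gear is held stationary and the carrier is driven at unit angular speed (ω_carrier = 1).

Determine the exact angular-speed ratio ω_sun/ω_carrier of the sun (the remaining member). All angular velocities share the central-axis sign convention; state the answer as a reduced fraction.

N_ring = 30 + 2·17 = 64
30(ω_s−ω_c) = −64(ω_r−ω_c),  ω_r=0, ω_c=1
ω_s = 1 − (64/30)(0−1) = 47/15
ω_s/ω_c = 47/15

47/15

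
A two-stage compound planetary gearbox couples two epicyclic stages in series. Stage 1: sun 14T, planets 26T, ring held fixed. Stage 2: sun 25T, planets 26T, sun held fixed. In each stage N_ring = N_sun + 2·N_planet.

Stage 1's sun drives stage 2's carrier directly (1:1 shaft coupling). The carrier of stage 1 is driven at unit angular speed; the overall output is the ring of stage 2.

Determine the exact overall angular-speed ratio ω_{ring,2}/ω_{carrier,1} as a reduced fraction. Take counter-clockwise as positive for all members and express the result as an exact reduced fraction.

Stage 1: N_ring = 14 + 2·26 = 66
Stage 1: 14(ω_s−ω_c) = −66(ω_r−ω_c),  ω_r=0, ω_c=1
Stage 1: ω_s = 1 − (66/14)(0−1) = 40/7
  ⇒ ω_s¹/ω_c¹ = 40/7
Stage 2: N_ring = 25 + 2·26 = 77
Stage 2: 25(ω_s−ω_c) = −77(ω_r−ω_c),  ω_s=0, ω_c=1
Stage 2: ω_r = 1 − (25/77)(0−1) = 102/77
  ⇒ ω_r²/ω_c² = 102/77
Coupling ω_c² = ω_s¹ ⇒ overall = 40/7 × 102/77 = 4080/539

4080/539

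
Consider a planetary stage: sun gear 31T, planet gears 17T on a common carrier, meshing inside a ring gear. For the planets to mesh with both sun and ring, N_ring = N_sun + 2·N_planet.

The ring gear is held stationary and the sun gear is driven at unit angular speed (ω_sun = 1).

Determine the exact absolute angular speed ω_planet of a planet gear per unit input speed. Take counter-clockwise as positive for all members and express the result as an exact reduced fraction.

-31/34

N_ring = 31 + 2·17 = 65
31(ω_s−ω_c) = −65(ω_r−ω_c),  ω_r=0, ω_s=1
31(1−ω_c) = −65(0−ω_c)  ⇒  96ω_c = 31  ⇒  ω_c = 31/96
sun–planet: 31·(1−31/96) = −17·(ω_p−ω_c)  ⇒  ω_p−ω_c = −(31/17)·(65/96) = -2015/1632
ω_p = 31/96 − 2015/1632 = -31/34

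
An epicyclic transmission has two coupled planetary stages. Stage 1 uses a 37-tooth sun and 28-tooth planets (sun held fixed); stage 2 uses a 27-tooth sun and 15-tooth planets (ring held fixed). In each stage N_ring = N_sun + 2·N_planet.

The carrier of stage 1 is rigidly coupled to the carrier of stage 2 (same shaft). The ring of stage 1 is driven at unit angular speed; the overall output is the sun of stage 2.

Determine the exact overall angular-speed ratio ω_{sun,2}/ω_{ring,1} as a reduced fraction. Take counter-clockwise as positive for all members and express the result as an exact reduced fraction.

Stage 1: N_ring = 37 + 2·28 = 93
Stage 1: 37(ω_s−ω_c) = −93(ω_r−ω_c),  ω_s=0, ω_r=1
Stage 1: 37(0−ω_c) = −93(1−ω_c)  ⇒  130ω_c = 93  ⇒  ω_c = 93/130
  ⇒ ω_c¹/ω_r¹ = 93/130
Stage 2: N_ring = 27 + 2·15 = 57
Stage 2: 27(ω_s−ω_c) = −57(ω_r−ω_c),  ω_r=0, ω_c=1
Stage 2: ω_s = 1 − (57/27)(0−1) = 28/9
  ⇒ ω_s²/ω_c² = 28/9
Coupling ω_c² = ω_c¹ ⇒ overall = 93/130 × 28/9 = 434/195

434/195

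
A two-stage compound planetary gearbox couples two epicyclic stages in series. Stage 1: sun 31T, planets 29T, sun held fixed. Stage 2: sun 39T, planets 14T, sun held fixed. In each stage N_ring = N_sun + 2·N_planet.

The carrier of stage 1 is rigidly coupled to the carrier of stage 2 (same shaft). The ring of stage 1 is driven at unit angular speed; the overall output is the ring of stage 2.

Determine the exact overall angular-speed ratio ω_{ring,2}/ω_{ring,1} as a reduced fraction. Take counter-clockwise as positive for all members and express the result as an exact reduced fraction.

4717/4020

Stage 1: N_ring = 31 + 2·29 = 89
Stage 1: 31(ω_s−ω_c) = −89(ω_r−ω_c),  ω_s=0, ω_r=1
Stage 1: 31(0−ω_c) = −89(1−ω_c)  ⇒  120ω_c = 89  ⇒  ω_c = 89/120
  ⇒ ω_c¹/ω_r¹ = 89/120
Stage 2: N_ring = 39 + 2·14 = 67
Stage 2: 39(ω_s−ω_c) = −67(ω_r−ω_c),  ω_s=0, ω_c=1
Stage 2: ω_r = 1 − (39/67)(0−1) = 106/67
  ⇒ ω_r²/ω_c² = 106/67
Coupling ω_c² = ω_c¹ ⇒ overall = 89/120 × 106/67 = 4717/4020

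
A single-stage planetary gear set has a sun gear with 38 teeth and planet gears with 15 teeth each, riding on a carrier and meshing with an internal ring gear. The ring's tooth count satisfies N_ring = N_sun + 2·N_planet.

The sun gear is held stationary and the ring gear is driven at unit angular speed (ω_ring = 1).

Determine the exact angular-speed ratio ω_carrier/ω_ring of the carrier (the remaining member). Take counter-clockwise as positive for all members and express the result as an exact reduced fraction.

34/53

N_ring = 38 + 2·15 = 68
38(ω_s−ω_c) = −68(ω_r−ω_c),  ω_s=0, ω_r=1
38(0−ω_c) = −68(1−ω_c)  ⇒  106ω_c = 68  ⇒  ω_c = 34/53
ω_c/ω_r = 34/53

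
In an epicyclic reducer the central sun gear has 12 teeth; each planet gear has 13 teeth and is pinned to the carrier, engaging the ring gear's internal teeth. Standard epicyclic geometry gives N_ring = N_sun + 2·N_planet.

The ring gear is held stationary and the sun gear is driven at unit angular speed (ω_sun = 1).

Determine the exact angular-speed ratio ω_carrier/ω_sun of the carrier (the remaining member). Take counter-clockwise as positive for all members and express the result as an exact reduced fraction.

6/25

N_ring = 12 + 2·13 = 38
12(ω_s−ω_c) = −38(ω_r−ω_c),  ω_r=0, ω_s=1
12(1−ω_c) = −38(0−ω_c)  ⇒  50ω_c = 12  ⇒  ω_c = 6/25
ω_c/ω_s = 6/25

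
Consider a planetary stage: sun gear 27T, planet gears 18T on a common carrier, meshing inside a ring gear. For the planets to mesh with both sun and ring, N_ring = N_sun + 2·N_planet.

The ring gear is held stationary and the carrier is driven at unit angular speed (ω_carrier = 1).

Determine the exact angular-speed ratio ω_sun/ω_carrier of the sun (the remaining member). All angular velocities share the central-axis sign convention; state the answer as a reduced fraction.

N_ring = 27 + 2·18 = 63
27(ω_s−ω_c) = −63(ω_r−ω_c),  ω_r=0, ω_c=1
ω_s = 1 − (63/27)(0−1) = 10/3
ω_s/ω_c = 10/3

10/3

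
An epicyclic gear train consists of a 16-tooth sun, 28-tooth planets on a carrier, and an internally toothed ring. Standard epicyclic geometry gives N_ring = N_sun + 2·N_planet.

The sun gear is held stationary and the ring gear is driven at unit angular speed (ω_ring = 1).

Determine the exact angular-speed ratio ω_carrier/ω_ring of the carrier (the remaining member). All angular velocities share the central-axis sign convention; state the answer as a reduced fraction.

9/11

N_ring = 16 + 2·28 = 72
16(ω_s−ω_c) = −72(ω_r−ω_c),  ω_s=0, ω_r=1
16(0−ω_c) = −72(1−ω_c)  ⇒  88ω_c = 72  ⇒  ω_c = 9/11
ω_c/ω_r = 9/11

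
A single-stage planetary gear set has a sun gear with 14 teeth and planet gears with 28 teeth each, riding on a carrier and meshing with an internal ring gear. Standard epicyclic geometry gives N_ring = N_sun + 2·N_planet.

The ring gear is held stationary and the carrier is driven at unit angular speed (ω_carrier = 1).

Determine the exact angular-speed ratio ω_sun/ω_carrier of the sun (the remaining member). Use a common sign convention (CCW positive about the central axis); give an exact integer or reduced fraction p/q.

N_ring = 14 + 2·28 = 70
14(ω_s−ω_c) = −70(ω_r−ω_c),  ω_r=0, ω_c=1
ω_s = 1 − (70/14)(0−1) = 6
ω_s/ω_c = 6

6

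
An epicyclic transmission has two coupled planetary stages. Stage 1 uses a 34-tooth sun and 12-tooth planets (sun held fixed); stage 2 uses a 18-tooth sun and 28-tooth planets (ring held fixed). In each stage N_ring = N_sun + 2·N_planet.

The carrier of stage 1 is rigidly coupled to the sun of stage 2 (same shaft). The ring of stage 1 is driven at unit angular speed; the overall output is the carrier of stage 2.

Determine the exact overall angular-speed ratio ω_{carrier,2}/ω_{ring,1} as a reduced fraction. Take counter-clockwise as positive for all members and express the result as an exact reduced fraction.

261/2116

Stage 1: N_ring = 34 + 2·12 = 58
Stage 1: 34(ω_s−ω_c) = −58(ω_r−ω_c),  ω_s=0, ω_r=1
Stage 1: 34(0−ω_c) = −58(1−ω_c)  ⇒  92ω_c = 58  ⇒  ω_c = 29/46
  ⇒ ω_c¹/ω_r¹ = 29/46
Stage 2: N_ring = 18 + 2·28 = 74
Stage 2: 18(ω_s−ω_c) = −74(ω_r−ω_c),  ω_r=0, ω_s=1
Stage 2: 18(1−ω_c) = −74(0−ω_c)  ⇒  92ω_c = 18  ⇒  ω_c = 9/46
  ⇒ ω_c²/ω_s² = 9/46
Coupling ω_s² = ω_c¹ ⇒ overall = 29/46 × 9/46 = 261/2116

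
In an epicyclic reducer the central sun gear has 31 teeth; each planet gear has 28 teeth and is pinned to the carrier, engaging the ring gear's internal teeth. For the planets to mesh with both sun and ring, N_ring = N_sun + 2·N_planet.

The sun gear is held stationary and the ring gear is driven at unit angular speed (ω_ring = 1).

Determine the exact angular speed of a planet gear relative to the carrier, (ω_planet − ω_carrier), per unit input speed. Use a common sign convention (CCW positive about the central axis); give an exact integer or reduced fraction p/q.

N_ring = 31 + 2·28 = 87
31(ω_s−ω_c) = −87(ω_r−ω_c),  ω_s=0, ω_r=1
31(0−ω_c) = −87(1−ω_c)  ⇒  118ω_c = 87  ⇒  ω_c = 87/118
sun–planet: 31·(0−87/118) = −28·(ω_p−ω_c)  ⇒  ω_p−ω_c = −(31/28)·(-87/118) = 2697/3304

2697/3304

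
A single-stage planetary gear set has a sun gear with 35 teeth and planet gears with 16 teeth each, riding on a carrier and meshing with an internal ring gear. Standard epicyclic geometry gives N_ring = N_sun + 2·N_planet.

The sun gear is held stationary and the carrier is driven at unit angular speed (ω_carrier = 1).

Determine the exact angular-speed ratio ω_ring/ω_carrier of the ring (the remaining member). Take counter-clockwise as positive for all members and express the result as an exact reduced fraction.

N_ring = 35 + 2·16 = 67
35(ω_s−ω_c) = −67(ω_r−ω_c),  ω_s=0, ω_c=1
ω_r = 1 − (35/67)(0−1) = 102/67
ω_r/ω_c = 102/67

102/67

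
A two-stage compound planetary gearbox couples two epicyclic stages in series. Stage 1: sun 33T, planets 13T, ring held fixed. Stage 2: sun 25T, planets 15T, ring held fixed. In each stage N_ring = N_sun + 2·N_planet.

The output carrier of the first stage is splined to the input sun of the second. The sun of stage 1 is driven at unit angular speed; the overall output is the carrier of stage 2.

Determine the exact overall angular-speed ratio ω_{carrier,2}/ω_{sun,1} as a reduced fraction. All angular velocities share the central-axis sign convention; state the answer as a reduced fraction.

165/1472

Stage 1: N_ring = 33 + 2·13 = 59
Stage 1: 33(ω_s−ω_c) = −59(ω_r−ω_c),  ω_r=0, ω_s=1
Stage 1: 33(1−ω_c) = −59(0−ω_c)  ⇒  92ω_c = 33  ⇒  ω_c = 33/92
  ⇒ ω_c¹/ω_s¹ = 33/92
Stage 2: N_ring = 25 + 2·15 = 55
Stage 2: 25(ω_s−ω_c) = −55(ω_r−ω_c),  ω_r=0, ω_s=1
Stage 2: 25(1−ω_c) = −55(0−ω_c)  ⇒  80ω_c = 25  ⇒  ω_c = 5/16
  ⇒ ω_c²/ω_s² = 5/16
Coupling ω_s² = ω_c¹ ⇒ overall = 33/92 × 5/16 = 165/1472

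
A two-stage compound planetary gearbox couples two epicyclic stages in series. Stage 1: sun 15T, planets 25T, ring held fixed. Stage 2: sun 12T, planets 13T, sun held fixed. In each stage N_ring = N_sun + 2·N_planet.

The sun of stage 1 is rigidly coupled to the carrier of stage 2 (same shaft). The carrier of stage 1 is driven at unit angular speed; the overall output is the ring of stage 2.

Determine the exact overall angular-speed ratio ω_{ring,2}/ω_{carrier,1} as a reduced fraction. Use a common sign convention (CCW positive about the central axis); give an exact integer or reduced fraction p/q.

400/57

Stage 1: N_ring = 15 + 2·25 = 65
Stage 1: 15(ω_s−ω_c) = −65(ω_r−ω_c),  ω_r=0, ω_c=1
Stage 1: ω_s = 1 − (65/15)(0−1) = 16/3
  ⇒ ω_s¹/ω_c¹ = 16/3
Stage 2: N_ring = 12 + 2·13 = 38
Stage 2: 12(ω_s−ω_c) = −38(ω_r−ω_c),  ω_s=0, ω_c=1
Stage 2: ω_r = 1 − (12/38)(0−1) = 25/19
  ⇒ ω_r²/ω_c² = 25/19
Coupling ω_c² = ω_s¹ ⇒ overall = 16/3 × 25/19 = 400/57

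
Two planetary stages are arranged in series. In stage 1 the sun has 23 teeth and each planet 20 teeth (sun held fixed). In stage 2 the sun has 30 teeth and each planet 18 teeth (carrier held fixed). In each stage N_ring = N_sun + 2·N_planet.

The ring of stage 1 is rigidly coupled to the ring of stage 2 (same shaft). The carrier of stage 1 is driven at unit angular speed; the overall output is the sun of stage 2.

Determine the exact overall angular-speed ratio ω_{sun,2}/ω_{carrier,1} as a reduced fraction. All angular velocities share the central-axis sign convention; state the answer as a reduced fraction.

Stage 1: N_ring = 23 + 2·20 = 63
Stage 1: 23(ω_s−ω_c) = −63(ω_r−ω_c),  ω_s=0, ω_c=1
Stage 1: ω_r = 1 − (23/63)(0−1) = 86/63
  ⇒ ω_r¹/ω_c¹ = 86/63
Stage 2: N_ring = 30 + 2·18 = 66
Stage 2: 30(ω_s−ω_c) = −66(ω_r−ω_c),  ω_c=0, ω_r=1
Stage 2: ω_s = 0 − (66/30)(1−0) = -11/5
  ⇒ ω_s²/ω_r² = -11/5
Coupling ω_r² = ω_r¹ ⇒ overall = 86/63 × -11/5 = -946/315

-946/315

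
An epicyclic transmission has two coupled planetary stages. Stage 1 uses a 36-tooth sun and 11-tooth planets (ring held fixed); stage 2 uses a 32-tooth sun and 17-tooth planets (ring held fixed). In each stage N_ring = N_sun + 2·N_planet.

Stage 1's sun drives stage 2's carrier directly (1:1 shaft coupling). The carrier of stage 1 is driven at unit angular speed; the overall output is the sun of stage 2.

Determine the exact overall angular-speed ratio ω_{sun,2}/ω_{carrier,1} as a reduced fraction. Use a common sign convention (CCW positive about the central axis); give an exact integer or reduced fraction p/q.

Stage 1: N_ring = 36 + 2·11 = 58
Stage 1: 36(ω_s−ω_c) = −58(ω_r−ω_c),  ω_r=0, ω_c=1
Stage 1: ω_s = 1 − (58/36)(0−1) = 47/18
  ⇒ ω_s¹/ω_c¹ = 47/18
Stage 2: N_ring = 32 + 2·17 = 66
Stage 2: 32(ω_s−ω_c) = −66(ω_r−ω_c),  ω_r=0, ω_c=1
Stage 2: ω_s = 1 − (66/32)(0−1) = 49/16
  ⇒ ω_s²/ω_c² = 49/16
Coupling ω_c² = ω_s¹ ⇒ overall = 47/18 × 49/16 = 2303/288

2303/288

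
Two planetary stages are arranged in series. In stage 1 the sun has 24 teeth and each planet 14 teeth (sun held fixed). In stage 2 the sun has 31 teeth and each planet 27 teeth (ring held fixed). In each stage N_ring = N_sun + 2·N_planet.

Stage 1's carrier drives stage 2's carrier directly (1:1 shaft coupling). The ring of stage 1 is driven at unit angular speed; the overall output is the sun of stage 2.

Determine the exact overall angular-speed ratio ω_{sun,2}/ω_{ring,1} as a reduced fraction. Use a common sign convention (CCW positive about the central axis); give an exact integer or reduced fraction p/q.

1508/589

Stage 1: N_ring = 24 + 2·14 = 52
Stage 1: 24(ω_s−ω_c) = −52(ω_r−ω_c),  ω_s=0, ω_r=1
Stage 1: 24(0−ω_c) = −52(1−ω_c)  ⇒  76ω_c = 52  ⇒  ω_c = 13/19
  ⇒ ω_c¹/ω_r¹ = 13/19
Stage 2: N_ring = 31 + 2·27 = 85
Stage 2: 31(ω_s−ω_c) = −85(ω_r−ω_c),  ω_r=0, ω_c=1
Stage 2: ω_s = 1 − (85/31)(0−1) = 116/31
  ⇒ ω_s²/ω_c² = 116/31
Coupling ω_c² = ω_c¹ ⇒ overall = 13/19 × 116/31 = 1508/589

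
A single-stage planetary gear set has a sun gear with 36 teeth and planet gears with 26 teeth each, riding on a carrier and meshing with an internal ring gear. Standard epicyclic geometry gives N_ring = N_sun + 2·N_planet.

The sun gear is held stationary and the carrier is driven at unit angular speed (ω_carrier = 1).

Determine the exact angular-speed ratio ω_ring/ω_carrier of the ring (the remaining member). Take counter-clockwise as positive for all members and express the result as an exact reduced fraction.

N_ring = 36 + 2·26 = 88
36(ω_s−ω_c) = −88(ω_r−ω_c),  ω_s=0, ω_c=1
ω_r = 1 − (36/88)(0−1) = 31/22
ω_r/ω_c = 31/22

31/22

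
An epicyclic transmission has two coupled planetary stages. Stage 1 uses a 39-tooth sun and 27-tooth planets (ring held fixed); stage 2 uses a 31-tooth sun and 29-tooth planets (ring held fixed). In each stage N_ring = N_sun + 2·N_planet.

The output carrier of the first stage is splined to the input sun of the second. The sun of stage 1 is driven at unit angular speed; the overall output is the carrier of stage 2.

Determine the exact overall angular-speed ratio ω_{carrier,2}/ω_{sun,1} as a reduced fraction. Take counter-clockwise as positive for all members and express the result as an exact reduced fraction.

Stage 1: N_ring = 39 + 2·27 = 93
Stage 1: 39(ω_s−ω_c) = −93(ω_r−ω_c),  ω_r=0, ω_s=1
Stage 1: 39(1−ω_c) = −93(0−ω_c)  ⇒  132ω_c = 39  ⇒  ω_c = 13/44
  ⇒ ω_c¹/ω_s¹ = 13/44
Stage 2: N_ring = 31 + 2·29 = 89
Stage 2: 31(ω_s−ω_c) = −89(ω_r−ω_c),  ω_r=0, ω_s=1
Stage 2: 31(1−ω_c) = −89(0−ω_c)  ⇒  120ω_c = 31  ⇒  ω_c = 31/120
  ⇒ ω_c²/ω_s² = 31/120
Coupling ω_s² = ω_c¹ ⇒ overall = 13/44 × 31/120 = 403/5280

403/5280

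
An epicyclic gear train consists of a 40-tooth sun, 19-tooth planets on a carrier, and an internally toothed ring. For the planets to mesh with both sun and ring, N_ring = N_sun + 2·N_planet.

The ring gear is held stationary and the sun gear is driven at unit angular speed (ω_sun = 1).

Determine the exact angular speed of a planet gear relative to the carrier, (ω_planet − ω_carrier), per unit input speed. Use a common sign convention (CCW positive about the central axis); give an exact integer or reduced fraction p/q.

-1560/1121

N_ring = 40 + 2·19 = 78
40(ω_s−ω_c) = −78(ω_r−ω_c),  ω_r=0, ω_s=1
40(1−ω_c) = −78(0−ω_c)  ⇒  118ω_c = 40  ⇒  ω_c = 20/59
sun–planet: 40·(1−20/59) = −19·(ω_p−ω_c)  ⇒  ω_p−ω_c = −(40/19)·(39/59) = -1560/1121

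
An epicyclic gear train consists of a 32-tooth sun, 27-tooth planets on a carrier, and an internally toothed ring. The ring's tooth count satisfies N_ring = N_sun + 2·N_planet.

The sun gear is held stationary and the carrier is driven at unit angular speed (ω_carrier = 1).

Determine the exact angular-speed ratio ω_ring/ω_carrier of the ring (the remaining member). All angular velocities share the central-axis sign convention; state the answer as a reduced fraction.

N_ring = 32 + 2·27 = 86
32(ω_s−ω_c) = −86(ω_r−ω_c),  ω_s=0, ω_c=1
ω_r = 1 − (32/86)(0−1) = 59/43
ω_r/ω_c = 59/43

59/43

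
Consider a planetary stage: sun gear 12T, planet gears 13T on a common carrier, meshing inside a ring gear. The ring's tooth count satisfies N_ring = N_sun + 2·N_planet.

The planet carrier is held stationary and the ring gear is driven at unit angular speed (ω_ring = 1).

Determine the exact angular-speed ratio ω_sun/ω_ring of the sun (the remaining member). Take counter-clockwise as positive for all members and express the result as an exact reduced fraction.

-19/6

N_ring = 12 + 2·13 = 38
12(ω_s−ω_c) = −38(ω_r−ω_c),  ω_c=0, ω_r=1
ω_s = 0 − (38/12)(1−0) = -19/6
ω_s/ω_r = -19/6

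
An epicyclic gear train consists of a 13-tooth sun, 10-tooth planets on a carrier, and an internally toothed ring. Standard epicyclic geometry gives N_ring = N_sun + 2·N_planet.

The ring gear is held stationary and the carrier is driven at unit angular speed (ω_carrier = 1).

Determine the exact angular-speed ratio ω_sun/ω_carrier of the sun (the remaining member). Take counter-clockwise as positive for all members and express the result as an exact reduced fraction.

46/13

N_ring = 13 + 2·10 = 33
13(ω_s−ω_c) = −33(ω_r−ω_c),  ω_r=0, ω_c=1
ω_s = 1 − (33/13)(0−1) = 46/13
ω_s/ω_c = 46/13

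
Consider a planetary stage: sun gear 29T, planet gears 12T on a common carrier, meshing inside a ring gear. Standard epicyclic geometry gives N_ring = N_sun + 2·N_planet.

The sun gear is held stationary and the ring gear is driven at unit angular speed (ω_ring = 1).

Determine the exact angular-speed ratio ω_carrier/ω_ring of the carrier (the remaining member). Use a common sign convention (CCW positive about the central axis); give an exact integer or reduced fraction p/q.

N_ring = 29 + 2·12 = 53
29(ω_s−ω_c) = −53(ω_r−ω_c),  ω_s=0, ω_r=1
29(0−ω_c) = −53(1−ω_c)  ⇒  82ω_c = 53  ⇒  ω_c = 53/82
ω_c/ω_r = 53/82

53/82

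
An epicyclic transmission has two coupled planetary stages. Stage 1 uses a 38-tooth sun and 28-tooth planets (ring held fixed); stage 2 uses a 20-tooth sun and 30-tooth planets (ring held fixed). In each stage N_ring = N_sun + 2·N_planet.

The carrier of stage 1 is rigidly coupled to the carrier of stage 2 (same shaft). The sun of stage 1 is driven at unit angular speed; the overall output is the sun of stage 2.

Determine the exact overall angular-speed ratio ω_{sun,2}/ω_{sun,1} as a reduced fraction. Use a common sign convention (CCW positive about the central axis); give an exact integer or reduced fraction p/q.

Stage 1: N_ring = 38 + 2·28 = 94
Stage 1: 38(ω_s−ω_c) = −94(ω_r−ω_c),  ω_r=0, ω_s=1
Stage 1: 38(1−ω_c) = −94(0−ω_c)  ⇒  132ω_c = 38  ⇒  ω_c = 19/66
  ⇒ ω_c¹/ω_s¹ = 19/66
Stage 2: N_ring = 20 + 2·30 = 80
Stage 2: 20(ω_s−ω_c) = −80(ω_r−ω_c),  ω_r=0, ω_c=1
Stage 2: ω_s = 1 − (80/20)(0−1) = 5
  ⇒ ω_s²/ω_c² = 5
Coupling ω_c² = ω_c¹ ⇒ overall = 19/66 × 5 = 95/66

95/66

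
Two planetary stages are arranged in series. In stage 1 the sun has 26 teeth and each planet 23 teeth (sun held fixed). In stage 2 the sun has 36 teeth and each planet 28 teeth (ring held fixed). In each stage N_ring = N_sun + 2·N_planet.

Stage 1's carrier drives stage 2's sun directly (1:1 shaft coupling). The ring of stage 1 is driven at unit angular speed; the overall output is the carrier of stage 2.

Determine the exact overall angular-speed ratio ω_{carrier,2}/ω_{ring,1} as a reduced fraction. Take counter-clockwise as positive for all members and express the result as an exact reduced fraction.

Stage 1: N_ring = 26 + 2·23 = 72
Stage 1: 26(ω_s−ω_c) = −72(ω_r−ω_c),  ω_s=0, ω_r=1
Stage 1: 26(0−ω_c) = −72(1−ω_c)  ⇒  98ω_c = 72  ⇒  ω_c = 36/49
  ⇒ ω_c¹/ω_r¹ = 36/49
Stage 2: N_ring = 36 + 2·28 = 92
Stage 2: 36(ω_s−ω_c) = −92(ω_r−ω_c),  ω_r=0, ω_s=1
Stage 2: 36(1−ω_c) = −92(0−ω_c)  ⇒  128ω_c = 36  ⇒  ω_c = 9/32
  ⇒ ω_c²/ω_s² = 9/32
Coupling ω_s² = ω_c¹ ⇒ overall = 36/49 × 9/32 = 81/392

81/392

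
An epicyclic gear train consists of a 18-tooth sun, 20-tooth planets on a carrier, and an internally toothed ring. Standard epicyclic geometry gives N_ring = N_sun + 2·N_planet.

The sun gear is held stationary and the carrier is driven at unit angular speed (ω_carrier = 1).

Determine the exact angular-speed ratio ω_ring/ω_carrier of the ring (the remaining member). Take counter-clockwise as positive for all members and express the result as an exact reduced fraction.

38/29

N_ring = 18 + 2·20 = 58
18(ω_s−ω_c) = −58(ω_r−ω_c),  ω_s=0, ω_c=1
ω_r = 1 − (18/58)(0−1) = 38/29
ω_r/ω_c = 38/29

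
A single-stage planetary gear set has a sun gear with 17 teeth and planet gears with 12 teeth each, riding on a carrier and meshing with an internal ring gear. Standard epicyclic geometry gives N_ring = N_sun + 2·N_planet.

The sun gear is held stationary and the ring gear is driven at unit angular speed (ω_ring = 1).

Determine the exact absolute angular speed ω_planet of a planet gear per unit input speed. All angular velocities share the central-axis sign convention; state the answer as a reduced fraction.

41/24

N_ring = 17 + 2·12 = 41
17(ω_s−ω_c) = −41(ω_r−ω_c),  ω_s=0, ω_r=1
17(0−ω_c) = −41(1−ω_c)  ⇒  58ω_c = 41  ⇒  ω_c = 41/58
sun–planet: 17·(0−41/58) = −12·(ω_p−ω_c)  ⇒  ω_p−ω_c = −(17/12)·(-41/58) = 697/696
ω_p = 41/58 + 697/696 = 41/24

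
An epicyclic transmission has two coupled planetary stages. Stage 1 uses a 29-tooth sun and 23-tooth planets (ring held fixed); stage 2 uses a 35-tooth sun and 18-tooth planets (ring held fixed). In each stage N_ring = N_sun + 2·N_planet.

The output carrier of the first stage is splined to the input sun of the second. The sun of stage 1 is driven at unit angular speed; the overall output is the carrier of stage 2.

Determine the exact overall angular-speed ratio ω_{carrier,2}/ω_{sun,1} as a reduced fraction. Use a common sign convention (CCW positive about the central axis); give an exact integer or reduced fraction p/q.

Stage 1: N_ring = 29 + 2·23 = 75
Stage 1: 29(ω_s−ω_c) = −75(ω_r−ω_c),  ω_r=0, ω_s=1
Stage 1: 29(1−ω_c) = −75(0−ω_c)  ⇒  104ω_c = 29  ⇒  ω_c = 29/104
  ⇒ ω_c¹/ω_s¹ = 29/104
Stage 2: N_ring = 35 + 2·18 = 71
Stage 2: 35(ω_s−ω_c) = −71(ω_r−ω_c),  ω_r=0, ω_s=1
Stage 2: 35(1−ω_c) = −71(0−ω_c)  ⇒  106ω_c = 35  ⇒  ω_c = 35/106
  ⇒ ω_c²/ω_s² = 35/106
Coupling ω_s² = ω_c¹ ⇒ overall = 29/104 × 35/106 = 1015/11024

1015/11024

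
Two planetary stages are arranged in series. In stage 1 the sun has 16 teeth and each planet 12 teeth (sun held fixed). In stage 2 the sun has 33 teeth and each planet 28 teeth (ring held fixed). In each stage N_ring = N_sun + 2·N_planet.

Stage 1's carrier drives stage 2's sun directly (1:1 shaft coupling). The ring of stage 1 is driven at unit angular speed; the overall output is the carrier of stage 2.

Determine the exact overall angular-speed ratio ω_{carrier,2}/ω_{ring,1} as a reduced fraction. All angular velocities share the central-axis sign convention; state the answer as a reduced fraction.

165/854

Stage 1: N_ring = 16 + 2·12 = 40
Stage 1: 16(ω_s−ω_c) = −40(ω_r−ω_c),  ω_s=0, ω_r=1
Stage 1: 16(0−ω_c) = −40(1−ω_c)  ⇒  56ω_c = 40  ⇒  ω_c = 5/7
  ⇒ ω_c¹/ω_r¹ = 5/7
Stage 2: N_ring = 33 + 2·28 = 89
Stage 2: 33(ω_s−ω_c) = −89(ω_r−ω_c),  ω_r=0, ω_s=1
Stage 2: 33(1−ω_c) = −89(0−ω_c)  ⇒  122ω_c = 33  ⇒  ω_c = 33/122
  ⇒ ω_c²/ω_s² = 33/122
Coupling ω_s² = ω_c¹ ⇒ overall = 5/7 × 33/122 = 165/854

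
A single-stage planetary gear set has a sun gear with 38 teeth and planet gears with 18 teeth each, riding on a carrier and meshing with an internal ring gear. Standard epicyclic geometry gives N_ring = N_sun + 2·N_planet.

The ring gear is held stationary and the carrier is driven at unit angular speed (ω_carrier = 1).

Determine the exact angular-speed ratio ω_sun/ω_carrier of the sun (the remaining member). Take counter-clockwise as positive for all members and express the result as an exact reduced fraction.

56/19

N_ring = 38 + 2·18 = 74
38(ω_s−ω_c) = −74(ω_r−ω_c),  ω_r=0, ω_c=1
ω_s = 1 − (74/38)(0−1) = 56/19
ω_s/ω_c = 56/19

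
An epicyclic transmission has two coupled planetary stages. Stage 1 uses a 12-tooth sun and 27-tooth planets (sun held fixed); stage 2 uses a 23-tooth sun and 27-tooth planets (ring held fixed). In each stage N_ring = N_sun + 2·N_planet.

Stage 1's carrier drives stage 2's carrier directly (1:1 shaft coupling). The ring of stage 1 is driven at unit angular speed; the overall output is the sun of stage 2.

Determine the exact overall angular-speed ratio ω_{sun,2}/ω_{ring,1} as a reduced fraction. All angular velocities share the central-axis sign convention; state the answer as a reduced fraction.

Stage 1: N_ring = 12 + 2·27 = 66
Stage 1: 12(ω_s−ω_c) = −66(ω_r−ω_c),  ω_s=0, ω_r=1
Stage 1: 12(0−ω_c) = −66(1−ω_c)  ⇒  78ω_c = 66  ⇒  ω_c = 11/13
  ⇒ ω_c¹/ω_r¹ = 11/13
Stage 2: N_ring = 23 + 2·27 = 77
Stage 2: 23(ω_s−ω_c) = −77(ω_r−ω_c),  ω_r=0, ω_c=1
Stage 2: ω_s = 1 − (77/23)(0−1) = 100/23
  ⇒ ω_s²/ω_c² = 100/23
Coupling ω_c² = ω_c¹ ⇒ overall = 11/13 × 100/23 = 1100/299

1100/299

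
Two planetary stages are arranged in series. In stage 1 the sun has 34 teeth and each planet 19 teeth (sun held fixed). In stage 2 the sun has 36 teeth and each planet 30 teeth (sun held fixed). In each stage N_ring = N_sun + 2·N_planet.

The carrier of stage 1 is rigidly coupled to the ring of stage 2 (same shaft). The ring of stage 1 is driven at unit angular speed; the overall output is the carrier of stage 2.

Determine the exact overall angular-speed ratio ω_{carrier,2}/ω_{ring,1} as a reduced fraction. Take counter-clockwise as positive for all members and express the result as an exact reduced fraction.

288/583

Stage 1: N_ring = 34 + 2·19 = 72
Stage 1: 34(ω_s−ω_c) = −72(ω_r−ω_c),  ω_s=0, ω_r=1
Stage 1: 34(0−ω_c) = −72(1−ω_c)  ⇒  106ω_c = 72  ⇒  ω_c = 36/53
  ⇒ ω_c¹/ω_r¹ = 36/53
Stage 2: N_ring = 36 + 2·30 = 96
Stage 2: 36(ω_s−ω_c) = −96(ω_r−ω_c),  ω_s=0, ω_r=1
Stage 2: 36(0−ω_c) = −96(1−ω_c)  ⇒  132ω_c = 96  ⇒  ω_c = 8/11
  ⇒ ω_c²/ω_r² = 8/11
Coupling ω_r² = ω_c¹ ⇒ overall = 36/53 × 8/11 = 288/583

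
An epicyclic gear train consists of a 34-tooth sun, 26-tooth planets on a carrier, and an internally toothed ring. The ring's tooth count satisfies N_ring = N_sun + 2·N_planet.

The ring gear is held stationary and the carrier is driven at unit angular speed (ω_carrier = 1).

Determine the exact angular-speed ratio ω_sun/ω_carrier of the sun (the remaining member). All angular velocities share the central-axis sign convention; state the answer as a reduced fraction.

N_ring = 34 + 2·26 = 86
34(ω_s−ω_c) = −86(ω_r−ω_c),  ω_r=0, ω_c=1
ω_s = 1 − (86/34)(0−1) = 60/17
ω_s/ω_c = 60/17

60/17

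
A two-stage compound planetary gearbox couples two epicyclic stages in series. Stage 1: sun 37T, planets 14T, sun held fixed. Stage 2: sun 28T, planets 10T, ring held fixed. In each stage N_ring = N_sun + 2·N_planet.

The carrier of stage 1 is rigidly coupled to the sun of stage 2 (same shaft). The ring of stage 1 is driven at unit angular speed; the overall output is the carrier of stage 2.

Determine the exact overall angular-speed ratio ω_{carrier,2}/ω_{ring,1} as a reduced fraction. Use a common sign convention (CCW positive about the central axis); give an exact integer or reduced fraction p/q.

455/1938

Stage 1: N_ring = 37 + 2·14 = 65
Stage 1: 37(ω_s−ω_c) = −65(ω_r−ω_c),  ω_s=0, ω_r=1
Stage 1: 37(0−ω_c) = −65(1−ω_c)  ⇒  102ω_c = 65  ⇒  ω_c = 65/102
  ⇒ ω_c¹/ω_r¹ = 65/102
Stage 2: N_ring = 28 + 2·10 = 48
Stage 2: 28(ω_s−ω_c) = −48(ω_r−ω_c),  ω_r=0, ω_s=1
Stage 2: 28(1−ω_c) = −48(0−ω_c)  ⇒  76ω_c = 28  ⇒  ω_c = 7/19
  ⇒ ω_c²/ω_s² = 7/19
Coupling ω_s² = ω_c¹ ⇒ overall = 65/102 × 7/19 = 455/1938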